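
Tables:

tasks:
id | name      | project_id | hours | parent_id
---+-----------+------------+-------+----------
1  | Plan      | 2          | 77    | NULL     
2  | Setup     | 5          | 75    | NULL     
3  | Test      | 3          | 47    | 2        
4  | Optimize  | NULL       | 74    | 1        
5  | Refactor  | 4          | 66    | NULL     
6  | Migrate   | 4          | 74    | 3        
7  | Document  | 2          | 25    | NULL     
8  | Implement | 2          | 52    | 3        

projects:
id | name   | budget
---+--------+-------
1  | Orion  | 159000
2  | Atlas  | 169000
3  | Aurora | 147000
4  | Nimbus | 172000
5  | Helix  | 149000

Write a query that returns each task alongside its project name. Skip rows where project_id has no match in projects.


INNER JOIN keeps only tasks rows whose project_id matches an id in projects. Walk through each task:
  - task 1 (Plan): project_id=2 -> matches Atlas
  - task 2 (Setup): project_id=5 -> matches Helix
  - task 3 (Test): project_id=3 -> matches Aurora
  - task 4 (Optimize): project_id=NULL, no match -> dropped
  - task 5 (Refactor): project_id=4 -> matches Nimbus
  - task 6 (Migrate): project_id=4 -> matches Nimbus
  - task 7 (Document): project_id=2 -> matches Atlas
  - task 8 (Implement): project_id=2 -> matches Atlas
So 1 of 8 rows is dropped.

SQL:
SELECT a.name, b.name AS project
FROM tasks a
INNER JOIN projects b ON a.project_id = b.id

Result:
name      | project
----------+--------
Plan      | Atlas  
Setup     | Helix  
Test      | Aurora 
Refactor  | Nimbus 
Migrate   | Nimbus 
Document  | Atlas  
Implement | Atlas  


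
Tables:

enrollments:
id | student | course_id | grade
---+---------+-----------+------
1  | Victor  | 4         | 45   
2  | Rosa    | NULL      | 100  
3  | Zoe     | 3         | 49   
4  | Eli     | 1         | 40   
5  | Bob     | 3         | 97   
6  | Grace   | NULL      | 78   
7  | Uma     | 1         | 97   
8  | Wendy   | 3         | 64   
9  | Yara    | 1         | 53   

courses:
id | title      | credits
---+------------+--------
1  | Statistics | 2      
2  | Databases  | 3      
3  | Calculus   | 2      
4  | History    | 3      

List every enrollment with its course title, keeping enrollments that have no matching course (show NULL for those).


LEFT JOIN keeps every row from enrollments (the left table); where course_id has no match in courses, the course columns become NULL. Walk through each enrollment:
  - enrollment 1 (Victor): course_id=4 -> matches History
  - enrollment 2 (Rosa): course_id=NULL, no match -> kept with NULL
  - enrollment 3 (Zoe): course_id=3 -> matches Calculus
  - enrollment 4 (Eli): course_id=1 -> matches Statistics
  - enrollment 5 (Bob): course_id=3 -> matches Calculus
  - enrollment 6 (Grace): course_id=NULL, no match -> kept with NULL
  - enrollment 7 (Uma): course_id=1 -> matches Statistics
  - enrollment 8 (Wendy): course_id=3 -> matches Calculus
  - enrollment 9 (Yara): course_id=1 -> matches Statistics
All 9 rows appear; 2 have NULL course.

SQL:
SELECT a.student, b.title AS course
FROM enrollments a
LEFT JOIN courses b ON a.course_id = b.id

Result:
student | course    
--------+-----------
Victor  | History   
Rosa    | NULL      
Zoe     | Calculus  
Eli     | Statistics
Bob     | Calculus  
Grace   | NULL      
Uma     | Statistics
Wendy   | Calculus  
Yara    | Statistics


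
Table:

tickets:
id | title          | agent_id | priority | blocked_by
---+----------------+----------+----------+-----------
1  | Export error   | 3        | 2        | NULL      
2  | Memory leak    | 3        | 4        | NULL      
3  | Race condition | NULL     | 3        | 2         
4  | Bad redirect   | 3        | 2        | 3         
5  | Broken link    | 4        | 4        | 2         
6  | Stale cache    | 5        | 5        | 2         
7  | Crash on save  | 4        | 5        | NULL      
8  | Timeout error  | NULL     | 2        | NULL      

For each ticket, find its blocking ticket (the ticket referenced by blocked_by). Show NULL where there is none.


This is a self-join: tickets is joined to a second copy of itself, matching each row's blocked_by to another row's id. Use LEFT JOIN so rows with blocked_by=NULL are kept.
  - ticket 1 (Export error): blocked_by=NULL -> NULL
  - ticket 2 (Memory leak): blocked_by=NULL -> NULL
  - ticket 3 (Race condition): blocked_by=2 -> Memory leak
  - ticket 4 (Bad redirect): blocked_by=3 -> Race condition
  - ticket 5 (Broken link): blocked_by=2 -> Memory leak
  - ticket 6 (Stale cache): blocked_by=2 -> Memory leak
  - ticket 7 (Crash on save): blocked_by=NULL -> NULL
  - ticket 8 (Timeout error): blocked_by=NULL -> NULL

SQL:
SELECT a.title AS item, b.title AS blocked_by
FROM tickets a
LEFT JOIN tickets b ON a.blocked_by = b.id

Result:
item           | blocked_by    
---------------+---------------
Export error   | NULL          
Memory leak    | NULL          
Race condition | Memory leak   
Bad redirect   | Race condition
Broken link    | Memory leak   
Stale cache    | Memory leak   
Crash on save  | NULL          
Timeout error  | NULL          


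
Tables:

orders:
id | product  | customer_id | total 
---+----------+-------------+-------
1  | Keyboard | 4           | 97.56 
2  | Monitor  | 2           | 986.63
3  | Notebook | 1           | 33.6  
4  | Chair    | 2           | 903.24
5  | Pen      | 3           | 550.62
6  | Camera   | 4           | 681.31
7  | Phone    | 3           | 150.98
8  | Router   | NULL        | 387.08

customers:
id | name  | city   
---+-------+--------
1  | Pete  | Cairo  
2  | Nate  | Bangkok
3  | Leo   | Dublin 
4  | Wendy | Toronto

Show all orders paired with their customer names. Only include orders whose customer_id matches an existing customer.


INNER JOIN keeps only orders rows whose customer_id matches an id in customers. Walk through each order:
  - order 1 (Keyboard): customer_id=4 -> matches Wendy
  - order 2 (Monitor): customer_id=2 -> matches Nate
  - order 3 (Notebook): customer_id=1 -> matches Pete
  - order 4 (Chair): customer_id=2 -> matches Nate
  - order 5 (Pen): customer_id=3 -> matches Leo
  - order 6 (Camera): customer_id=4 -> matches Wendy
  - order 7 (Phone): customer_id=3 -> matches Leo
  - order 8 (Router): customer_id=NULL, no match -> dropped
So 1 of 8 rows is dropped.

SQL:
SELECT a.product, b.name AS customer
FROM orders a
INNER JOIN customers b ON a.customer_id = b.id

Result:
product  | customer
---------+---------
Keyboard | Wendy   
Monitor  | Nate    
Notebook | Pete    
Chair    | Nate    
Pen      | Leo     
Camera   | Wendy   
Phone    | Leo     


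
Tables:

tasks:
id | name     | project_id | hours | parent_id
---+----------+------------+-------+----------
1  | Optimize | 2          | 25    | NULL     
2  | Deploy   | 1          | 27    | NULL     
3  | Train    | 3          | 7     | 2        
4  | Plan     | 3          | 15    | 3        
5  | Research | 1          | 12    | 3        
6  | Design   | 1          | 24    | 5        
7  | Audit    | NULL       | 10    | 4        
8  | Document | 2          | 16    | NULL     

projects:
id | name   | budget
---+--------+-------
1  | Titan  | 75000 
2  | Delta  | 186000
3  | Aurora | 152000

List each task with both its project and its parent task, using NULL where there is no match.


Two LEFT JOINs from the same base table tasks: one to projects via project_id, one to tasks itself via parent_id. Both are LEFT so every task is preserved.
Match against projects:
  - task 1 (Optimize): project_id=2 -> matches Delta
  - task 2 (Deploy): project_id=1 -> matches Titan
  - task 3 (Train): project_id=3 -> matches Aurora
  - task 4 (Plan): project_id=3 -> matches Aurora
  - task 5 (Research): project_id=1 -> matches Titan
  - task 6 (Design): project_id=1 -> matches Titan
  - task 7 (Audit): project_id=NULL, no match -> kept with NULL
  - task 8 (Document): project_id=2 -> matches Delta
Match against tasks (self):
  - task 1 (Optimize): parent_id=NULL -> NULL
  - task 2 (Deploy): parent_id=NULL -> NULL
  - task 3 (Train): parent_id=2 -> Deploy
  - task 4 (Plan): parent_id=3 -> Train
  - task 5 (Research): parent_id=3 -> Train
  - task 6 (Design): parent_id=5 -> Research
  - task 7 (Audit): parent_id=4 -> Plan
  - task 8 (Document): parent_id=NULL -> NULL

SQL:
SELECT a.name, b.name AS project, c.name AS parent
FROM tasks a
LEFT JOIN projects b ON a.project_id = b.id
LEFT JOIN tasks c ON a.parent_id = c.id

Result:
name     | project | parent  
---------+---------+---------
Optimize | Delta   | NULL    
Deploy   | Titan   | NULL    
Train    | Aurora  | Deploy  
Plan     | Aurora  | Train   
Research | Titan   | Train   
Design   | Titan   | Research
Audit    | NULL    | Plan    
Document | Delta   | NULL    


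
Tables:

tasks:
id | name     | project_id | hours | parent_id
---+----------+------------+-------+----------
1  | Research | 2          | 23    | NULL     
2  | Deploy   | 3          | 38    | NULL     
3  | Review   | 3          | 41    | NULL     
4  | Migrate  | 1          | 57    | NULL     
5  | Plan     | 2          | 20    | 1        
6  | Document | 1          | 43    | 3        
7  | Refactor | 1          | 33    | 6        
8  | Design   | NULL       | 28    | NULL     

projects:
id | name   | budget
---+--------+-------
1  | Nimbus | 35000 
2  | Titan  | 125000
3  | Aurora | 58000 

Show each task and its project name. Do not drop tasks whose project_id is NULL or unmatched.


LEFT JOIN keeps every row from tasks (the left table); where project_id has no match in projects, the project columns become NULL. Walk through each task:
  - task 1 (Research): project_id=2 -> matches Titan
  - task 2 (Deploy): project_id=3 -> matches Aurora
  - task 3 (Review): project_id=3 -> matches Aurora
  - task 4 (Migrate): project_id=1 -> matches Nimbus
  - task 5 (Plan): project_id=2 -> matches Titan
  - task 6 (Document): project_id=1 -> matches Nimbus
  - task 7 (Refactor): project_id=1 -> matches Nimbus
  - task 8 (Design): project_id=NULL, no match -> kept with NULL
All 8 rows appear; 1 has NULL project.

SQL:
SELECT a.name, b.name AS project
FROM tasks a
LEFT JOIN projects b ON a.project_id = b.id

Result:
name     | project
---------+--------
Research | Titan  
Deploy   | Aurora 
Review   | Aurora 
Migrate  | Nimbus 
Plan     | Titan  
Document | Nimbus 
Refactor | Nimbus 
Design   | NULL   


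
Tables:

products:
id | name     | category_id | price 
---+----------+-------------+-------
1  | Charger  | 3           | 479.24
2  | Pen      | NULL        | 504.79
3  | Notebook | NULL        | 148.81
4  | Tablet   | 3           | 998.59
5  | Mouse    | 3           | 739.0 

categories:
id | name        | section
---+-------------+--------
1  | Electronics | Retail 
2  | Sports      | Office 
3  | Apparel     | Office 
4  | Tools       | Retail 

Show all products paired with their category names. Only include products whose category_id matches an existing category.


INNER JOIN keeps only products rows whose category_id matches an id in categories. Walk through each product:
  - product 1 (Charger): category_id=3 -> matches Apparel
  - product 2 (Pen): category_id=NULL, no match -> dropped
  - product 3 (Notebook): category_id=NULL, no match -> dropped
  - product 4 (Tablet): category_id=3 -> matches Apparel
  - product 5 (Mouse): category_id=3 -> matches Apparel
So 2 of 5 rows are dropped.

SQL:
SELECT a.name, b.name AS category
FROM products a
INNER JOIN categories b ON a.category_id = b.id

Result:
name    | category
--------+---------
Charger | Apparel 
Tablet  | Apparel 
Mouse   | Apparel 


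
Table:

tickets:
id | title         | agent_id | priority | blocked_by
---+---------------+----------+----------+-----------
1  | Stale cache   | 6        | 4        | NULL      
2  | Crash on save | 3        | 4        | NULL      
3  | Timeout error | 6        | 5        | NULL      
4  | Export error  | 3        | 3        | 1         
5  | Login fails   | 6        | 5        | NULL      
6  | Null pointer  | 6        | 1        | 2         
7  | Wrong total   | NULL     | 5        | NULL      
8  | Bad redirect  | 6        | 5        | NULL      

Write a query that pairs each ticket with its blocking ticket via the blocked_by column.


This is a self-join: tickets is joined to a second copy of itself, matching each row's blocked_by to another row's id. Use LEFT JOIN so rows with blocked_by=NULL are kept.
  - ticket 1 (Stale cache): blocked_by=NULL -> NULL
  - ticket 2 (Crash on save): blocked_by=NULL -> NULL
  - ticket 3 (Timeout error): blocked_by=NULL -> NULL
  - ticket 4 (Export error): blocked_by=1 -> Stale cache
  - ticket 5 (Login fails): blocked_by=NULL -> NULL
  - ticket 6 (Null pointer): blocked_by=2 -> Crash on save
  - ticket 7 (Wrong total): blocked_by=NULL -> NULL
  - ticket 8 (Bad redirect): blocked_by=NULL -> NULL

SQL:
SELECT a.title AS item, b.title AS blocked_by
FROM tickets a
LEFT JOIN tickets b ON a.blocked_by = b.id

Result:
item          | blocked_by   
--------------+--------------
Stale cache   | NULL         
Crash on save | NULL         
Timeout error | NULL         
Export error  | Stale cache  
Login fails   | NULL         
Null pointer  | Crash on save
Wrong total   | NULL         
Bad redirect  | NULL         


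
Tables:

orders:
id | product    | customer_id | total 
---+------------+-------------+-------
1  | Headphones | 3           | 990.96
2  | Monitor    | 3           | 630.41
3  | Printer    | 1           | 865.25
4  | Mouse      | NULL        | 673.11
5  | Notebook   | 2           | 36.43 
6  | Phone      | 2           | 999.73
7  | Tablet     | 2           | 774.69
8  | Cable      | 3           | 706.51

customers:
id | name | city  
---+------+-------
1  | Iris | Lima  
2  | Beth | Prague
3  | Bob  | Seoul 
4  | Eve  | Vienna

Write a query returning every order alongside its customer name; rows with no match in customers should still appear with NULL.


LEFT JOIN keeps every row from orders (the left table); where customer_id has no match in customers, the customer columns become NULL. Walk through each order:
  - order 1 (Headphones): customer_id=3 -> matches Bob
  - order 2 (Monitor): customer_id=3 -> matches Bob
  - order 3 (Printer): customer_id=1 -> matches Iris
  - order 4 (Mouse): customer_id=NULL, no match -> kept with NULL
  - order 5 (Notebook): customer_id=2 -> matches Beth
  - order 6 (Phone): customer_id=2 -> matches Beth
  - order 7 (Tablet): customer_id=2 -> matches Beth
  - order 8 (Cable): customer_id=3 -> matches Bob
All 8 rows appear; 1 has NULL customer.

SQL:
SELECT a.product, b.name AS customer
FROM orders a
LEFT JOIN customers b ON a.customer_id = b.id

Result:
product    | customer
-----------+---------
Headphones | Bob     
Monitor    | Bob     
Printer    | Iris    
Mouse      | NULL    
Notebook   | Beth    
Phone      | Beth    
Tablet     | Beth    
Cable      | Bob     


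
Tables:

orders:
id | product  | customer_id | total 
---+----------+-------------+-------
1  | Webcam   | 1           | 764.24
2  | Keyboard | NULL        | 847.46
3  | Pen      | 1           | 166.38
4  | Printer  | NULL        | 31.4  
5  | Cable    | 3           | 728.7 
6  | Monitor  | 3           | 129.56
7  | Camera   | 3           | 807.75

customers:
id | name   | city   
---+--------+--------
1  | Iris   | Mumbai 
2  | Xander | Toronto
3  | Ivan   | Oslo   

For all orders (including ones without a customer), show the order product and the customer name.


LEFT JOIN keeps every row from orders (the left table); where customer_id has no match in customers, the customer columns become NULL. Walk through each order:
  - order 1 (Webcam): customer_id=1 -> matches Iris
  - order 2 (Keyboard): customer_id=NULL, no match -> kept with NULL
  - order 3 (Pen): customer_id=1 -> matches Iris
  - order 4 (Printer): customer_id=NULL, no match -> kept with NULL
  - order 5 (Cable): customer_id=3 -> matches Ivan
  - order 6 (Monitor): customer_id=3 -> matches Ivan
  - order 7 (Camera): customer_id=3 -> matches Ivan
All 7 rows appear; 2 have NULL customer.

SQL:
SELECT a.product, b.name AS customer
FROM orders a
LEFT JOIN customers b ON a.customer_id = b.id

Result:
product  | customer
---------+---------
Webcam   | Iris    
Keyboard | NULL    
Pen      | Iris    
Printer  | NULL    
Cable    | Ivan    
Monitor  | Ivan    
Camera   | Ivan    


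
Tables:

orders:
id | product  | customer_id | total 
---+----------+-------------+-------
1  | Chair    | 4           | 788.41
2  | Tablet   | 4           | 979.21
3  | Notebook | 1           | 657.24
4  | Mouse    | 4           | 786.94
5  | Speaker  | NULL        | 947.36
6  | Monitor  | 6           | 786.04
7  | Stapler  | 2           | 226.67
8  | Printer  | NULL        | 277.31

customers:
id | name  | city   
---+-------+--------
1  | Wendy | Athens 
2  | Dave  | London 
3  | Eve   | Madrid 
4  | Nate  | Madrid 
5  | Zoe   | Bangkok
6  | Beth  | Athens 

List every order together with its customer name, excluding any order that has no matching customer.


INNER JOIN keeps only orders rows whose customer_id matches an id in customers. Walk through each order:
  - order 1 (Chair): customer_id=4 -> matches Nate
  - order 2 (Tablet): customer_id=4 -> matches Nate
  - order 3 (Notebook): customer_id=1 -> matches Wendy
  - order 4 (Mouse): customer_id=4 -> matches Nate
  - order 5 (Speaker): customer_id=NULL, no match -> dropped
  - order 6 (Monitor): customer_id=6 -> matches Beth
  - order 7 (Stapler): customer_id=2 -> matches Dave
  - order 8 (Printer): customer_id=NULL, no match -> dropped
So 2 of 8 rows are dropped.

SQL:
SELECT a.product, b.name AS customer
FROM orders a
INNER JOIN customers b ON a.customer_id = b.id

Result:
product  | customer
---------+---------
Chair    | Nate    
Tablet   | Nate    
Notebook | Wendy   
Mouse    | Nate    
Monitor  | Beth    
Stapler  | Dave    


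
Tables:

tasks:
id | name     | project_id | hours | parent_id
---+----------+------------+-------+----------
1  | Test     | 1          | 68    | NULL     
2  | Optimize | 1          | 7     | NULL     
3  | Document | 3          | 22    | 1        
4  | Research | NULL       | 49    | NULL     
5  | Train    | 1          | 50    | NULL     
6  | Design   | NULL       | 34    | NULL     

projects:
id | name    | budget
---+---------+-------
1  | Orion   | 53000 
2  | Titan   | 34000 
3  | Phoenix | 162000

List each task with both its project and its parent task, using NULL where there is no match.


Two LEFT JOINs from the same base table tasks: one to projects via project_id, one to tasks itself via parent_id. Both are LEFT so every task is preserved.
Match against projects:
  - task 1 (Test): project_id=1 -> matches Orion
  - task 2 (Optimize): project_id=1 -> matches Orion
  - task 3 (Document): project_id=3 -> matches Phoenix
  - task 4 (Research): project_id=NULL, no match -> kept with NULL
  - task 5 (Train): project_id=1 -> matches Orion
  - task 6 (Design): project_id=NULL, no match -> kept with NULL
Match against tasks (self):
  - task 1 (Test): parent_id=NULL -> NULL
  - task 2 (Optimize): parent_id=NULL -> NULL
  - task 3 (Document): parent_id=1 -> Test
  - task 4 (Research): parent_id=NULL -> NULL
  - task 5 (Train): parent_id=NULL -> NULL
  - task 6 (Design): parent_id=NULL -> NULL

SQL:
SELECT a.name, b.name AS project, c.name AS parent
FROM tasks a
LEFT JOIN projects b ON a.project_id = b.id
LEFT JOIN tasks c ON a.parent_id = c.id

Result:
name     | project | parent
---------+---------+-------
Test     | Orion   | NULL  
Optimize | Orion   | NULL  
Document | Phoenix | Test  
Research | NULL    | NULL  
Train    | Orion   | NULL  
Design   | NULL    | NULL  


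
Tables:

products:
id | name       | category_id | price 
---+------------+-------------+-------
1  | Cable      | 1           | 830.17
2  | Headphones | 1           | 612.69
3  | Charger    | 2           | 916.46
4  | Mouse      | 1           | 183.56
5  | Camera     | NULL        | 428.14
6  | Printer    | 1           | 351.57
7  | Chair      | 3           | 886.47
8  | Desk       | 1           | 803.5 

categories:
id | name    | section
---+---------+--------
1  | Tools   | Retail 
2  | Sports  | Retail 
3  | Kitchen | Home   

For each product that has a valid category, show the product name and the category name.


INNER JOIN keeps only products rows whose category_id matches an id in categories. Walk through each product:
  - product 1 (Cable): category_id=1 -> matches Tools
  - product 2 (Headphones): category_id=1 -> matches Tools
  - product 3 (Charger): category_id=2 -> matches Sports
  - product 4 (Mouse): category_id=1 -> matches Tools
  - product 5 (Camera): category_id=NULL, no match -> dropped
  - product 6 (Printer): category_id=1 -> matches Tools
  - product 7 (Chair): category_id=3 -> matches Kitchen
  - product 8 (Desk): category_id=1 -> matches Tools
So 1 of 8 rows is dropped.

SQL:
SELECT a.name, b.name AS category
FROM products a
INNER JOIN categories b ON a.category_id = b.id

Result:
name       | category
-----------+---------
Cable      | Tools   
Headphones | Tools   
Charger    | Sports  
Mouse      | Tools   
Printer    | Tools   
Chair      | Kitchen 
Desk       | Tools   


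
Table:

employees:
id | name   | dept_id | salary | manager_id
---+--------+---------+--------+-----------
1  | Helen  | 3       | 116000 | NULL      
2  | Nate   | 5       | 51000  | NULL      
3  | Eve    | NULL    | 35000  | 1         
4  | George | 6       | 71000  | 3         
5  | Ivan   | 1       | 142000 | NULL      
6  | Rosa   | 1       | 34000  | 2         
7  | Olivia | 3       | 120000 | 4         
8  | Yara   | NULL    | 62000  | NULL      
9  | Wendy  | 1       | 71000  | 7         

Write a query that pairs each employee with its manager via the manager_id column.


This is a self-join: employees is joined to a second copy of itself, matching each row's manager_id to another row's id. Use LEFT JOIN so rows with manager_id=NULL are kept.
  - employee 1 (Helen): manager_id=NULL -> NULL
  - employee 2 (Nate): manager_id=NULL -> NULL
  - employee 3 (Eve): manager_id=1 -> Helen
  - employee 4 (George): manager_id=3 -> Eve
  - employee 5 (Ivan): manager_id=NULL -> NULL
  - employee 6 (Rosa): manager_id=2 -> Nate
  - employee 7 (Olivia): manager_id=4 -> George
  - employee 8 (Yara): manager_id=NULL -> NULL
  - employee 9 (Wendy): manager_id=7 -> Olivia

SQL:
SELECT a.name AS item, b.name AS manager
FROM employees a
LEFT JOIN employees b ON a.manager_id = b.id

Result:
item   | manager
-------+--------
Helen  | NULL   
Nate   | NULL   
Eve    | Helen  
George | Eve    
Ivan   | NULL   
Rosa   | Nate   
Olivia | George 
Yara   | NULL   
Wendy  | Olivia 


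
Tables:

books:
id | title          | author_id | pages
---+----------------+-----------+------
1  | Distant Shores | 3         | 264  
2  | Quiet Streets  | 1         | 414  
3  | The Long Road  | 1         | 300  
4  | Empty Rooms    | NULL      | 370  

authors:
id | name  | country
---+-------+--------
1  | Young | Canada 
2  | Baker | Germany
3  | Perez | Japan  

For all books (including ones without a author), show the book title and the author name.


LEFT JOIN keeps every row from books (the left table); where author_id has no match in authors, the author columns become NULL. Walk through each book:
  - book 1 (Distant Shores): author_id=3 -> matches Perez
  - book 2 (Quiet Streets): author_id=1 -> matches Young
  - book 3 (The Long Road): author_id=1 -> matches Young
  - book 4 (Empty Rooms): author_id=NULL, no match -> kept with NULL
All 4 rows appear; 1 has NULL author.

SQL:
SELECT a.title, b.name AS author
FROM books a
LEFT JOIN authors b ON a.author_id = b.id

Result:
title          | author
---------------+-------
Distant Shores | Perez 
Quiet Streets  | Young 
The Long Road  | Young 
Empty Rooms    | NULL  


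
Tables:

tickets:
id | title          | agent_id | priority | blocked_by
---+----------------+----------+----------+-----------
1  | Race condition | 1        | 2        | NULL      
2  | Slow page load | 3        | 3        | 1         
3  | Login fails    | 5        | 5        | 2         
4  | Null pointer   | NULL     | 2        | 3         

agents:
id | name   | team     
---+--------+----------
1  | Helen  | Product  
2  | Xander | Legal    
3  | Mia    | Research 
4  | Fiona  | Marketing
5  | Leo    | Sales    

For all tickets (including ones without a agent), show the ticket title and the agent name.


LEFT JOIN keeps every row from tickets (the left table); where agent_id has no match in agents, the agent columns become NULL. Walk through each ticket:
  - ticket 1 (Race condition): agent_id=1 -> matches Helen
  - ticket 2 (Slow page load): agent_id=3 -> matches Mia
  - ticket 3 (Login fails): agent_id=5 -> matches Leo
  - ticket 4 (Null pointer): agent_id=NULL, no match -> kept with NULL
All 4 rows appear; 1 has NULL agent.

SQL:
SELECT a.title, b.name AS agent
FROM tickets a
LEFT JOIN agents b ON a.agent_id = b.id

Result:
title          | agent
---------------+------
Race condition | Helen
Slow page load | Mia  
Login fails    | Leo  
Null pointer   | NULL 


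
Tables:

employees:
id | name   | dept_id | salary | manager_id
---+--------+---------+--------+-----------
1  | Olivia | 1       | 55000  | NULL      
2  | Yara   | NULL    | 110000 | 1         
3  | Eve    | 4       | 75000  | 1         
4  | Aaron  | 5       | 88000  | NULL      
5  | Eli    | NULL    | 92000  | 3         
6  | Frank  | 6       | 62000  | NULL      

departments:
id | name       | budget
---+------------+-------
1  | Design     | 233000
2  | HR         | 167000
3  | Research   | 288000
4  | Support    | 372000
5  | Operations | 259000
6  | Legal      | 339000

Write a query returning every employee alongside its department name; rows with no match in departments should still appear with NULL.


LEFT JOIN keeps every row from employees (the left table); where dept_id has no match in departments, the department columns become NULL. Walk through each employee:
  - employee 1 (Olivia): dept_id=1 -> matches Design
  - employee 2 (Yara): dept_id=NULL, no match -> kept with NULL
  - employee 3 (Eve): dept_id=4 -> matches Support
  - employee 4 (Aaron): dept_id=5 -> matches Operations
  - employee 5 (Eli): dept_id=NULL, no match -> kept with NULL
  - employee 6 (Frank): dept_id=6 -> matches Legal
All 6 rows appear; 2 have NULL department.

SQL:
SELECT a.name, b.name AS department
FROM employees a
LEFT JOIN departments b ON a.dept_id = b.id

Result:
name   | department
-------+-----------
Olivia | Design    
Yara   | NULL      
Eve    | Support   
Aaron  | Operations
Eli    | NULL      
Frank  | Legal     


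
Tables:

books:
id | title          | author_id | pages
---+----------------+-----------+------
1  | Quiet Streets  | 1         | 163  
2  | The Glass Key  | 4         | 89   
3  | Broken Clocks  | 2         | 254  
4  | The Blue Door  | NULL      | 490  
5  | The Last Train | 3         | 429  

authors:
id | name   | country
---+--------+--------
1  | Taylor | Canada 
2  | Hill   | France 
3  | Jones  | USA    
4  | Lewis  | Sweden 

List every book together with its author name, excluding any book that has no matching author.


INNER JOIN keeps only books rows whose author_id matches an id in authors. Walk through each book:
  - book 1 (Quiet Streets): author_id=1 -> matches Taylor
  - book 2 (The Glass Key): author_id=4 -> matches Lewis
  - book 3 (Broken Clocks): author_id=2 -> matches Hill
  - book 4 (The Blue Door): author_id=NULL, no match -> dropped
  - book 5 (The Last Train): author_id=3 -> matches Jones
So 1 of 5 rows is dropped.

SQL:
SELECT a.title, b.name AS author
FROM books a
INNER JOIN authors b ON a.author_id = b.id

Result:
title          | author
---------------+-------
Quiet Streets  | Taylor
The Glass Key  | Lewis 
Broken Clocks  | Hill  
The Last Train | Jones 


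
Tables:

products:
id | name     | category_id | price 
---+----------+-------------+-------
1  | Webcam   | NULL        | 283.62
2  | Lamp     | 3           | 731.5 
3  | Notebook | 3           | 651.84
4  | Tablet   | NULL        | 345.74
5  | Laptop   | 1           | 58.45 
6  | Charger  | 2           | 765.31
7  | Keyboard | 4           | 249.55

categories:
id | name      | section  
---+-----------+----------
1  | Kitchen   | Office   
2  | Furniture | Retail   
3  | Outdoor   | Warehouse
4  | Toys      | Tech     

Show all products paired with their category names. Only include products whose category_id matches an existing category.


INNER JOIN keeps only products rows whose category_id matches an id in categories. Walk through each product:
  - product 1 (Webcam): category_id=NULL, no match -> dropped
  - product 2 (Lamp): category_id=3 -> matches Outdoor
  - product 3 (Notebook): category_id=3 -> matches Outdoor
  - product 4 (Tablet): category_id=NULL, no match -> dropped
  - product 5 (Laptop): category_id=1 -> matches Kitchen
  - product 6 (Charger): category_id=2 -> matches Furniture
  - product 7 (Keyboard): category_id=4 -> matches Toys
So 2 of 7 rows are dropped.

SQL:
SELECT a.name, b.name AS category
FROM products a
INNER JOIN categories b ON a.category_id = b.id

Result:
name     | category 
---------+----------
Lamp     | Outdoor  
Notebook | Outdoor  
Laptop   | Kitchen  
Charger  | Furniture
Keyboard | Toys     


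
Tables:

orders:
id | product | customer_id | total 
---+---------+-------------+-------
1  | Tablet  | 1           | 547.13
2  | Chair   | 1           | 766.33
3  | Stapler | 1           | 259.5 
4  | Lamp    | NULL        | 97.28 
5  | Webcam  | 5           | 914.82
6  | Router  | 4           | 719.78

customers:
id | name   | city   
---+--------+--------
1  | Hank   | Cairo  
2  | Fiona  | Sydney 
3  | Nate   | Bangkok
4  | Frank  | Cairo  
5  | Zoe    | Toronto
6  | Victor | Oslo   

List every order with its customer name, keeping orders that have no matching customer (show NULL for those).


LEFT JOIN keeps every row from orders (the left table); where customer_id has no match in customers, the customer columns become NULL. Walk through each order:
  - order 1 (Tablet): customer_id=1 -> matches Hank
  - order 2 (Chair): customer_id=1 -> matches Hank
  - order 3 (Stapler): customer_id=1 -> matches Hank
  - order 4 (Lamp): customer_id=NULL, no match -> kept with NULL
  - order 5 (Webcam): customer_id=5 -> matches Zoe
  - order 6 (Router): customer_id=4 -> matches Frank
All 6 rows appear; 1 has NULL customer.

SQL:
SELECT a.product, b.name AS customer
FROM orders a
LEFT JOIN customers b ON a.customer_id = b.id

Result:
product | customer
--------+---------
Tablet  | Hank    
Chair   | Hank    
Stapler | Hank    
Lamp    | NULL    
Webcam  | Zoe     
Router  | Frank   


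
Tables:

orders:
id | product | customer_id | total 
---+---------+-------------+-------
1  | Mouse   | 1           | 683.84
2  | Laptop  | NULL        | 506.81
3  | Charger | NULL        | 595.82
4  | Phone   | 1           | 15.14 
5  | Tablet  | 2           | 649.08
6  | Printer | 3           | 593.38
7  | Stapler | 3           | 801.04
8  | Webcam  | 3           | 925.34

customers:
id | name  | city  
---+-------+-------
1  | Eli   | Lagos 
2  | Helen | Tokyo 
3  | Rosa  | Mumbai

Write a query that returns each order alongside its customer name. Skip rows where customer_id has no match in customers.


INNER JOIN keeps only orders rows whose customer_id matches an id in customers. Walk through each order:
  - order 1 (Mouse): customer_id=1 -> matches Eli
  - order 2 (Laptop): customer_id=NULL, no match -> dropped
  - order 3 (Charger): customer_id=NULL, no match -> dropped
  - order 4 (Phone): customer_id=1 -> matches Eli
  - order 5 (Tablet): customer_id=2 -> matches Helen
  - order 6 (Printer): customer_id=3 -> matches Rosa
  - order 7 (Stapler): customer_id=3 -> matches Rosa
  - order 8 (Webcam): customer_id=3 -> matches Rosa
So 2 of 8 rows are dropped.

SQL:
SELECT a.product, b.name AS customer
FROM orders a
INNER JOIN customers b ON a.customer_id = b.id

Result:
product | customer
--------+---------
Mouse   | Eli     
Phone   | Eli     
Tablet  | Helen   
Printer | Rosa    
Stapler | Rosa    
Webcam  | Rosa    


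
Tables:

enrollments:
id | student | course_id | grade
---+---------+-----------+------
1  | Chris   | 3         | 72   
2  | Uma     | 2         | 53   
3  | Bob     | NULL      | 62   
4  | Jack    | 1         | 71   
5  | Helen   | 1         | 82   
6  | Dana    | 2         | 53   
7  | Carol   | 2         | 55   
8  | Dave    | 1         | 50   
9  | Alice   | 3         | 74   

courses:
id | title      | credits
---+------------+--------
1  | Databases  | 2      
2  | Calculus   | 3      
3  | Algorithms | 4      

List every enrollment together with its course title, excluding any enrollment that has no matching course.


INNER JOIN keeps only enrollments rows whose course_id matches an id in courses. Walk through each enrollment:
  - enrollment 1 (Chris): course_id=3 -> matches Algorithms
  - enrollment 2 (Uma): course_id=2 -> matches Calculus
  - enrollment 3 (Bob): course_id=NULL, no match -> dropped
  - enrollment 4 (Jack): course_id=1 -> matches Databases
  - enrollment 5 (Helen): course_id=1 -> matches Databases
  - enrollment 6 (Dana): course_id=2 -> matches Calculus
  - enrollment 7 (Carol): course_id=2 -> matches Calculus
  - enrollment 8 (Dave): course_id=1 -> matches Databases
  - enrollment 9 (Alice): course_id=3 -> matches Algorithms
So 1 of 9 rows is dropped.

SQL:
SELECT a.student, b.title AS course
FROM enrollments a
INNER JOIN courses b ON a.course_id = b.id

Result:
student | course    
--------+-----------
Chris   | Algorithms
Uma     | Calculus  
Jack    | Databases 
Helen   | Databases 
Dana    | Calculus  
Carol   | Calculus  
Dave    | Databases 
Alice   | Algorithms


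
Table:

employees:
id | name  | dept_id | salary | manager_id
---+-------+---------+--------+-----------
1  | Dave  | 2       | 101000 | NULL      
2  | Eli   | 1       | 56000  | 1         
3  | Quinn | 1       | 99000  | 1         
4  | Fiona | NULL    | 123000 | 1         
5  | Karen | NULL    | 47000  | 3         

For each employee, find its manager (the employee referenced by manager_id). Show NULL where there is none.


This is a self-join: employees is joined to a second copy of itself, matching each row's manager_id to another row's id. Use LEFT JOIN so rows with manager_id=NULL are kept.
  - employee 1 (Dave): manager_id=NULL -> NULL
  - employee 2 (Eli): manager_id=1 -> Dave
  - employee 3 (Quinn): manager_id=1 -> Dave
  - employee 4 (Fiona): manager_id=1 -> Dave
  - employee 5 (Karen): manager_id=3 -> Quinn

SQL:
SELECT a.name AS item, b.name AS manager
FROM employees a
LEFT JOIN employees b ON a.manager_id = b.id

Result:
item  | manager
------+--------
Dave  | NULL   
Eli   | Dave   
Quinn | Dave   
Fiona | Dave   
Karen | Quinn  


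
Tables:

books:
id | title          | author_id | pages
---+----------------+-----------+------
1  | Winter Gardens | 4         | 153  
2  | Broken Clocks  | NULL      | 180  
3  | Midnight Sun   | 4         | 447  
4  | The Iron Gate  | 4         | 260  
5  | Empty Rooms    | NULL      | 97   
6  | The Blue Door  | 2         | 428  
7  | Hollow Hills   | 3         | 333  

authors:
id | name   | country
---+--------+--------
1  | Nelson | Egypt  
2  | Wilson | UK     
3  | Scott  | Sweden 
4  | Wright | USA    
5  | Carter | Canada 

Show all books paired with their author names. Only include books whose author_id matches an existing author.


INNER JOIN keeps only books rows whose author_id matches an id in authors. Walk through each book:
  - book 1 (Winter Gardens): author_id=4 -> matches Wright
  - book 2 (Broken Clocks): author_id=NULL, no match -> dropped
  - book 3 (Midnight Sun): author_id=4 -> matches Wright
  - book 4 (The Iron Gate): author_id=4 -> matches Wright
  - book 5 (Empty Rooms): author_id=NULL, no match -> dropped
  - book 6 (The Blue Door): author_id=2 -> matches Wilson
  - book 7 (Hollow Hills): author_id=3 -> matches Scott
So 2 of 7 rows are dropped.

SQL:
SELECT a.title, b.name AS author
FROM books a
INNER JOIN authors b ON a.author_id = b.id

Result:
title          | author
---------------+-------
Winter Gardens | Wright
Midnight Sun   | Wright
The Iron Gate  | Wright
The Blue Door  | Wilson
Hollow Hills   | Scott 


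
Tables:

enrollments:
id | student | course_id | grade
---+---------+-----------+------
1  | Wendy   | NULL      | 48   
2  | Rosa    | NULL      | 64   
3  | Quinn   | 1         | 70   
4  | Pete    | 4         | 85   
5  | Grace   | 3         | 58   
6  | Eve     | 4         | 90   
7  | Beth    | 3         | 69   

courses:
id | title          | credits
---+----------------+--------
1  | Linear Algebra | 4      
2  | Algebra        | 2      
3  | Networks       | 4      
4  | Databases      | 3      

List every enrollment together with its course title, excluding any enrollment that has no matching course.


INNER JOIN keeps only enrollments rows whose course_id matches an id in courses. Walk through each enrollment:
  - enrollment 1 (Wendy): course_id=NULL, no match -> dropped
  - enrollment 2 (Rosa): course_id=NULL, no match -> dropped
  - enrollment 3 (Quinn): course_id=1 -> matches Linear Algebra
  - enrollment 4 (Pete): course_id=4 -> matches Databases
  - enrollment 5 (Grace): course_id=3 -> matches Networks
  - enrollment 6 (Eve): course_id=4 -> matches Databases
  - enrollment 7 (Beth): course_id=3 -> matches Networks
So 2 of 7 rows are dropped.

SQL:
SELECT a.student, b.title AS course
FROM enrollments a
INNER JOIN courses b ON a.course_id = b.id

Result:
student | course        
--------+---------------
Quinn   | Linear Algebra
Pete    | Databases     
Grace   | Networks      
Eve     | Databases     
Beth    | Networks      


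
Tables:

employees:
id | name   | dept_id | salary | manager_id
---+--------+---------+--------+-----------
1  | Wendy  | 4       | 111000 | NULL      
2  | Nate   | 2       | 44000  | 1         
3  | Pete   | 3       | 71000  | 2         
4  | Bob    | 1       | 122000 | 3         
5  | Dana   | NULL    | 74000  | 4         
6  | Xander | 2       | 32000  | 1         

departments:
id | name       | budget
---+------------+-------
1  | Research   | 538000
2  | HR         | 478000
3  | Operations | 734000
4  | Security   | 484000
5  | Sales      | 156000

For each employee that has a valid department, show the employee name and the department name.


INNER JOIN keeps only employees rows whose dept_id matches an id in departments. Walk through each employee:
  - employee 1 (Wendy): dept_id=4 -> matches Security
  - employee 2 (Nate): dept_id=2 -> matches HR
  - employee 3 (Pete): dept_id=3 -> matches Operations
  - employee 4 (Bob): dept_id=1 -> matches Research
  - employee 5 (Dana): dept_id=NULL, no match -> dropped
  - employee 6 (Xander): dept_id=2 -> matches HR
So 1 of 6 rows is dropped.

SQL:
SELECT a.name, b.name AS department
FROM employees a
INNER JOIN departments b ON a.dept_id = b.id

Result:
name   | department
-------+-----------
Wendy  | Security  
Nate   | HR        
Pete   | Operations
Bob    | Research  
Xander | HR        


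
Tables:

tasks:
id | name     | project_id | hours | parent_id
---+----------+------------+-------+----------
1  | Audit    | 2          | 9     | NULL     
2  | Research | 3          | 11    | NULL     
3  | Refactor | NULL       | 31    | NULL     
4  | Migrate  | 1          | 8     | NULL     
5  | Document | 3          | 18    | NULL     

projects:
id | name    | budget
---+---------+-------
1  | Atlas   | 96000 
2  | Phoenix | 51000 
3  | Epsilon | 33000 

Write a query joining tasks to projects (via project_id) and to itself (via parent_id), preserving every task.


Two LEFT JOINs from the same base table tasks: one to projects via project_id, one to tasks itself via parent_id. Both are LEFT so every task is preserved.
Match against projects:
  - task 1 (Audit): project_id=2 -> matches Phoenix
  - task 2 (Research): project_id=3 -> matches Epsilon
  - task 3 (Refactor): project_id=NULL, no match -> kept with NULL
  - task 4 (Migrate): project_id=1 -> matches Atlas
  - task 5 (Document): project_id=3 -> matches Epsilon
Match against tasks (self):
  - task 1 (Audit): parent_id=NULL -> NULL
  - task 2 (Research): parent_id=NULL -> NULL
  - task 3 (Refactor): parent_id=NULL -> NULL
  - task 4 (Migrate): parent_id=NULL -> NULL
  - task 5 (Document): parent_id=NULL -> NULL

SQL:
SELECT a.name, b.name AS project, c.name AS parent
FROM tasks a
LEFT JOIN projects b ON a.project_id = b.id
LEFT JOIN tasks c ON a.parent_id = c.id

Result:
name     | project | parent
---------+---------+-------
Audit    | Phoenix | NULL  
Research | Epsilon | NULL  
Refactor | NULL    | NULL  
Migrate  | Atlas   | NULL  
Document | Epsilon | NULL  
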